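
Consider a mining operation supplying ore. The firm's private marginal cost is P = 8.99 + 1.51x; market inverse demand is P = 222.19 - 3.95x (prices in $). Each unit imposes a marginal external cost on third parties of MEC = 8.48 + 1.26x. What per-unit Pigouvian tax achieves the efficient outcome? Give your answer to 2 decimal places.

Social marginal cost = private MC + MEC = 17.47 + 2.77x.
Set SMC = demand: 17.47 + 2.77x = 222.19 - 3.95x → x* = 30.4643.
The Pigouvian tax equals MEC at x*: 8.48 + 1.26×30.4643 = 46.8650.

tax = $46.87 per unit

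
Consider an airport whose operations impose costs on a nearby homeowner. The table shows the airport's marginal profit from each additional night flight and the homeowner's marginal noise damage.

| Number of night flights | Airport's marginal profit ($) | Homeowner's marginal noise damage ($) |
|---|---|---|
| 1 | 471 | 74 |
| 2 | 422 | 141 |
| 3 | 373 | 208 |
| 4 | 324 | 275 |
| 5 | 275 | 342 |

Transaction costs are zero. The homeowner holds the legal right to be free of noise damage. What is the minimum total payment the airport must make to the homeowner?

Efficient level: marginal profit ≥ marginal noise damage through level 4, so k* = 4.
With the homeowner holding the right, the airport must at least compensate total damage at k*: 74 + 141 + 208 + 275 = 698.

$698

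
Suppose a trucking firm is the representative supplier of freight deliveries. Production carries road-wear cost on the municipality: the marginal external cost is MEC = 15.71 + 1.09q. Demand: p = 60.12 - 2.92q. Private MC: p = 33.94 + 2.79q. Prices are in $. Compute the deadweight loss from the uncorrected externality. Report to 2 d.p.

DWL = $31.53

Market equilibrium (private): 33.94 + 2.79q = 60.12 - 2.92q → q_m = 4.5849.
Social marginal cost = private MC + MEC = 49.65 + 3.88q.
Set SMC = demand: 49.65 + 3.88q = 60.12 - 2.92q → q* = 1.5397.
Between q* and q_m the wedge SMC − demand runs linearly from 0 to MEC(q_m), so the loss is a triangle.
DWL = ½ × 3.0452 × 20.7076 = 31.5294.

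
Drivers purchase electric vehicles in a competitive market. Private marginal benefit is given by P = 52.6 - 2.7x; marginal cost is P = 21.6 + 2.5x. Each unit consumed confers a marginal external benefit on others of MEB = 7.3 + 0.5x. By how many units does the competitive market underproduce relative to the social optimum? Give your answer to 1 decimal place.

Market equilibrium (private): 21.6 + 2.5x = 52.6 - 2.7x → x_m = 5.9615.
Social marginal benefit = demand + MEB = 59.9 - 2.2x.
Set SMB = MC: 59.9 - 2.2x = 21.6 + 2.5x → x* = 8.1489.
Gap = |5.9615 − 8.1489| = 2.1874.

2.2 units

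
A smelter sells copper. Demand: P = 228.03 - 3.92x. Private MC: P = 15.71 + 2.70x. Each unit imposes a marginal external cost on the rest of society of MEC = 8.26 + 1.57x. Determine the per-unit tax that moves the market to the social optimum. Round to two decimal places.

Social marginal cost = private MC + MEC = 23.97 + 4.27x.
Set SMC = demand: 23.97 + 4.27x = 228.03 - 3.92x → x* = 24.9158.
The Pigouvian tax equals MEC at x*: 8.26 + 1.57×24.9158 = 47.3778.

tax = 47.38 per unit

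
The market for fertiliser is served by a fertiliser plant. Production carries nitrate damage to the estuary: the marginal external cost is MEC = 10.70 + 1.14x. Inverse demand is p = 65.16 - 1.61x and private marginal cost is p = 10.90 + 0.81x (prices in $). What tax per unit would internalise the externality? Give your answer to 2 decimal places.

tax = $24.65 per unit

Social marginal cost = private MC + MEC = 21.60 + 1.95x.
Set SMC = demand: 21.60 + 1.95x = 65.16 - 1.61x → x* = 12.2360.
The Pigouvian tax equals MEC at x*: 10.70 + 1.14×12.2360 = 24.6490.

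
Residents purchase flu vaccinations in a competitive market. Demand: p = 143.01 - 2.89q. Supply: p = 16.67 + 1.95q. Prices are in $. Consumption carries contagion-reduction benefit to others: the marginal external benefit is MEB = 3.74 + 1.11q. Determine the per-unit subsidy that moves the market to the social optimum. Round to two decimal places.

Social marginal benefit = demand + MEB = 146.75 - 1.78q.
Set SMB = MC: 146.75 - 1.78q = 16.67 + 1.95q → q* = 34.8740.
The Pigouvian subsidy equals MEB at q*: 3.74 + 1.11×34.8740 = 42.4501.

subsidy = $42.45 per unit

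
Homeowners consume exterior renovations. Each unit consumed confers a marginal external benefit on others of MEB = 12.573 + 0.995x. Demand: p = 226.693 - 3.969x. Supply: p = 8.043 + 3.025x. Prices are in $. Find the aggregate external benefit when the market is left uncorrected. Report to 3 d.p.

$879.292

Market equilibrium (private): 8.043 + 3.025x = 226.693 - 3.969x → x_m = 31.2625.
Total external benefit = ∫₀^{x_m} (12.573 + 0.995x) dx = 12.573×31.2625 + ½×0.995×31.2625² = 879.2920.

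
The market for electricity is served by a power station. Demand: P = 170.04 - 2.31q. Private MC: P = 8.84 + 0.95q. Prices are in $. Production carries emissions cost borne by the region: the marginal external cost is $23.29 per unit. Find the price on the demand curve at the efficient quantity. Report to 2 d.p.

P = $72.32

Social marginal cost = private MC + MEC = 32.13 + 0.95q.
Set SMC = demand: 32.13 + 0.95q = 170.04 - 2.31q → q* = 42.3037.
Consumer price on the demand curve at q*: 170.04 − 2.31×42.3037 = 72.3185.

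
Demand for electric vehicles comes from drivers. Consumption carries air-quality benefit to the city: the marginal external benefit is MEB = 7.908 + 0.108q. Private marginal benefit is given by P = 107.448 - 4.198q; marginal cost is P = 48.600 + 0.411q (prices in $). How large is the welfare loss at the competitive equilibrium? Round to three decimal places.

DWL = $9.581

Market equilibrium (private): 48.600 + 0.411q = 107.448 - 4.198q → q_m = 12.7681.
Social marginal benefit = demand + MEB = 115.356 - 4.090q.
Set SMB = MC: 115.356 - 4.090q = 48.600 + 0.411q → q* = 14.8314.
The welfare-loss triangle has base |q_m − q*| and height MEB(q_m) (the vertical gap between SMB and MC is zero at q* and MEB at q_m).
DWL = ½ × 2.0633 × 9.2870 = 9.5809.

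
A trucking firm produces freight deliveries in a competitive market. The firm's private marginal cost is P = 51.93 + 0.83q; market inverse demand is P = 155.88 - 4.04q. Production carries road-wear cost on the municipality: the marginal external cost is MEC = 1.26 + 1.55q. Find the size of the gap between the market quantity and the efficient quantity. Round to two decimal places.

Market equilibrium (private): 51.93 + 0.83q = 155.88 - 4.04q → q_m = 21.3450.
Social marginal cost = private MC + MEC = 53.19 + 2.38q.
Set SMC = demand: 53.19 + 2.38q = 155.88 - 4.04q → q* = 15.9953.
Gap = |21.3450 − 15.9953| = 5.3497.

5.35 units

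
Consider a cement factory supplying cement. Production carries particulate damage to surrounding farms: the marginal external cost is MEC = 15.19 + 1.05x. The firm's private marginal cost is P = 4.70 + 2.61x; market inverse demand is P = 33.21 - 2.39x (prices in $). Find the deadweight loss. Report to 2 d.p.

Market equilibrium (private): 4.70 + 2.61x = 33.21 - 2.39x → x_m = 5.7020.
Social marginal cost = private MC + MEC = 19.89 + 3.66x.
Set SMC = demand: 19.89 + 3.66x = 33.21 - 2.39x → x* = 2.2017.
The welfare-loss triangle has base |x_m − x*| and height MEC(x_m) (the vertical gap between SMC and demand is zero at x* and MEC at x_m).
DWL = ½ × 3.5003 × 21.1771 = 37.0631.

DWL = $37.06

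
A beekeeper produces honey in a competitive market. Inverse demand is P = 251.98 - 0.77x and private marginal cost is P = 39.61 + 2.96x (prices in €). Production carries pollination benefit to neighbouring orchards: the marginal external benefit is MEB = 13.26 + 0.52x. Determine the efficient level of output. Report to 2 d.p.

x* = 70.29

Social marginal cost = private MC − MEB = 26.35 + 2.44x.
Set SMC = demand: 26.35 + 2.44x = 251.98 - 0.77x → x* = 70.2897.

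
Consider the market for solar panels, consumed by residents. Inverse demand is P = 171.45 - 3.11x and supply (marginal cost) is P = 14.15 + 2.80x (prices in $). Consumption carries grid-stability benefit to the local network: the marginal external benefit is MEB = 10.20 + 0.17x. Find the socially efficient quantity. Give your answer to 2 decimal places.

Social marginal benefit = demand + MEB = 181.65 - 2.94x.
Set SMB = MC: 181.65 - 2.94x = 14.15 + 2.80x → x* = 29.1812.

x* = 29.18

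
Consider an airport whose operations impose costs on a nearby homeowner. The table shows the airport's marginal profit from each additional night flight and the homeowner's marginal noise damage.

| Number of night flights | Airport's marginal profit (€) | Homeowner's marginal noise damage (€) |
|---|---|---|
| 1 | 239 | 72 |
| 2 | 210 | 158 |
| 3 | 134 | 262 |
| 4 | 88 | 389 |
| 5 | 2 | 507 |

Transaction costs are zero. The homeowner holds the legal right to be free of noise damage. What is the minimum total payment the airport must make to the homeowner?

Efficient level: marginal profit ≥ marginal noise damage through level 2, so k* = 2.
With the homeowner holding the right, the airport must at least compensate total damage at k*: 72 + 158 = 230.

€230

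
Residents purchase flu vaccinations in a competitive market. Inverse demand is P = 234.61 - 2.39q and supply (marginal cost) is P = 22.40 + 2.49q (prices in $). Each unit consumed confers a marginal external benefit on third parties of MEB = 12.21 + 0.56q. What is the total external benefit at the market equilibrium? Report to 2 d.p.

$1060.44

Market equilibrium (private): 22.40 + 2.49q = 234.61 - 2.39q → q_m = 43.4857.
Total external benefit = ∫₀^{q_m} (12.21 + 0.56q) dq = 12.21×43.4857 + ½×0.56×43.4857² = 1060.4421.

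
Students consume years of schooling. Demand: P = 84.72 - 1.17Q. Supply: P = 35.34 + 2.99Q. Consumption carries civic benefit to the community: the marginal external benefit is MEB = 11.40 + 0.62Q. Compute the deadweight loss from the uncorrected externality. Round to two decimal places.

Market equilibrium (private): 35.34 + 2.99Q = 84.72 - 1.17Q → Q_m = 11.8702.
Social marginal benefit = demand + MEB = 96.12 - 0.55Q.
Set SMB = MC: 96.12 - 0.55Q = 35.34 + 2.99Q → Q* = 17.1695.
The loss is the area between SMB and MC from Q* to Q_m; with linear curves that's a triangle of height MEB(Q_m).
DWL = ½ × 5.2993 × 18.7595 = 49.7061.

DWL = 49.71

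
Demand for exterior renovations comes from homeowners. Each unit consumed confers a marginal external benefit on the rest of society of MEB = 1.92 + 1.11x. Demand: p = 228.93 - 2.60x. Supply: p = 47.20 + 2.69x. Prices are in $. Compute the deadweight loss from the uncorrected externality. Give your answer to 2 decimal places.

DWL = $191.89

Market equilibrium (private): 47.20 + 2.69x = 228.93 - 2.60x → x_m = 34.3535.
Social marginal benefit = demand + MEB = 230.85 - 1.49x.
Set SMB = MC: 230.85 - 1.49x = 47.20 + 2.69x → x* = 43.9354.
Between x* and x_m the wedge SMB − MC runs linearly from 0 to MEB(x_m), so the loss is a triangle.
DWL = ½ × 9.5819 × 40.0524 = 191.8890.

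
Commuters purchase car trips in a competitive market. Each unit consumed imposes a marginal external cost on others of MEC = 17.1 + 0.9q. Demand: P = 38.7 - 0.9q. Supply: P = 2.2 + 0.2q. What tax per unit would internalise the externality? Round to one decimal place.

tax = 25.8 per unit

Social marginal benefit = demand − MEC = 21.6 - 1.8q.
Set SMB = MC: 21.6 - 1.8q = 2.2 + 0.2q → q* = 9.7000.
The Pigouvian tax equals MEC at q*: 17.1 + 0.9×9.7000 = 25.8300.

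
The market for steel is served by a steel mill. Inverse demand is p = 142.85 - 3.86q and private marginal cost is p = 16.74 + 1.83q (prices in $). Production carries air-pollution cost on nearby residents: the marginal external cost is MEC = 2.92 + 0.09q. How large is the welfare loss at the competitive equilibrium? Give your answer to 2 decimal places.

Market equilibrium (private): 16.74 + 1.83q = 142.85 - 3.86q → q_m = 22.1634.
Social marginal cost = private MC + MEC = 19.66 + 1.92q.
Set SMC = demand: 19.66 + 1.92q = 142.85 - 3.86q → q* = 21.3131.
Between q* and q_m the wedge SMC − demand runs linearly from 0 to MEC(q_m), so the loss is a triangle.
DWL = ½ × 0.8503 × 4.9147 = 2.0895.

DWL = $2.09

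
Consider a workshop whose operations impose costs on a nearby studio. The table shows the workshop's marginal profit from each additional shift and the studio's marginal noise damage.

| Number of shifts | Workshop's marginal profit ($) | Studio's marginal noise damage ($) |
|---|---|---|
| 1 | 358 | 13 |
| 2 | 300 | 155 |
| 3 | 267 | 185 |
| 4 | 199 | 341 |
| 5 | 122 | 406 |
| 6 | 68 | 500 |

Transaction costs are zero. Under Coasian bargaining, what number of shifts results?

Bargaining reaches the level where marginal profit last exceeds marginal noise damage.
That holds through level 3 (267 ≥ 185) but not at 4 (199 < 341).

3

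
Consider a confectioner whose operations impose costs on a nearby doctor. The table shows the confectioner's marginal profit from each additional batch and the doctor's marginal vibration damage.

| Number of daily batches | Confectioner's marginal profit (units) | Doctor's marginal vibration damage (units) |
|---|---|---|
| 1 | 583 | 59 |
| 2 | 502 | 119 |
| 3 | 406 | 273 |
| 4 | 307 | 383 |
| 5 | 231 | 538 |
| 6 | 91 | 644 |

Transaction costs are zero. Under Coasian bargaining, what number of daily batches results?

3

Bargaining reaches the level where marginal profit last exceeds marginal vibration damage.
That holds through level 3 (406 ≥ 273) but not at 4 (307 < 383).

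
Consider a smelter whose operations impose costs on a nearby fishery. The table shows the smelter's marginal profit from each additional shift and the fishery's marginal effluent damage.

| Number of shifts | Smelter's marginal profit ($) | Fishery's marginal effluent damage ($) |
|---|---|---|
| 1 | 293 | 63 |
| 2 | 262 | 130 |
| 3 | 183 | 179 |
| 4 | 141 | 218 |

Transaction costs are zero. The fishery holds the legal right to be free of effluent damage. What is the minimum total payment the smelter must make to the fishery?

$372

Efficient level: marginal profit ≥ marginal effluent damage through level 3, so k* = 3.
With the fishery holding the right, the smelter must at least compensate total damage at k*: 63 + 130 + 179 = 372.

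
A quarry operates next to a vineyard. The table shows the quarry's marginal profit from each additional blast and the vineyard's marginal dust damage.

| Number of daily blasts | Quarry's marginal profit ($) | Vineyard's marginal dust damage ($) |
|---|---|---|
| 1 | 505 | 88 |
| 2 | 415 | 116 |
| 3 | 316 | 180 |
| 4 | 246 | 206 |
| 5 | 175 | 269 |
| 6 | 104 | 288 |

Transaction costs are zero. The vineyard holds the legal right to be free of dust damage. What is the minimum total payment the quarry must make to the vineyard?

$590

Efficient level: marginal profit ≥ marginal dust damage through level 4, so k* = 4.
With the vineyard holding the right, the quarry must at least compensate total damage at k*: 88 + 116 + 180 + 206 = 590.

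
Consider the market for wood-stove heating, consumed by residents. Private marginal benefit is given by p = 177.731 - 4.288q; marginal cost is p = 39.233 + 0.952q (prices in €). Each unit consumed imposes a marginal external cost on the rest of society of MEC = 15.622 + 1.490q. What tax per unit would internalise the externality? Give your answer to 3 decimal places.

tax = €42.826 per unit

Social marginal benefit = demand − MEC = 162.109 - 5.778q.
Set SMB = MC: 162.109 - 5.778q = 39.233 + 0.952q → q* = 18.2579.
The Pigouvian tax equals MEC at q*: 15.622 + 1.490×18.2579 = 42.8263.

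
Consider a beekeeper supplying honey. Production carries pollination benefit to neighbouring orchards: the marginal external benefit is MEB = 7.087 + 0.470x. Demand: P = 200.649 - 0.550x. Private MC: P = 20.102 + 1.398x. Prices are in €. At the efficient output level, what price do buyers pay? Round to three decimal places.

Social marginal cost = private MC − MEB = 13.015 + 0.928x.
Set SMC = demand: 13.015 + 0.928x = 200.649 - 0.550x → x* = 126.9513.
Consumer price on the demand curve at x*: 200.649 − 0.550×126.9513 = 130.8258.

P = €130.826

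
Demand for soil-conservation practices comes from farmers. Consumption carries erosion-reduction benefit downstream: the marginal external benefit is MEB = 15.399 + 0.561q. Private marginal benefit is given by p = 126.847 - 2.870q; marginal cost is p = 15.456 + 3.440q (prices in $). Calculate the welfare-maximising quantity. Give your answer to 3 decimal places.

Social marginal benefit = demand + MEB = 142.246 - 2.309q.
Set SMB = MC: 142.246 - 2.309q = 15.456 + 3.440q → q* = 22.0543.

q* = 22.054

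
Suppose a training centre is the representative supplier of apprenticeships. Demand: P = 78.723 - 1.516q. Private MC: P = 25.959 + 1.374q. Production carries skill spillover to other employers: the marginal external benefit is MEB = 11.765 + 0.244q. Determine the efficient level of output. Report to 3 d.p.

Social marginal cost = private MC − MEB = 14.194 + 1.130q.
Set SMC = demand: 14.194 + 1.130q = 78.723 - 1.516q → q* = 24.3874.

q* = 24.387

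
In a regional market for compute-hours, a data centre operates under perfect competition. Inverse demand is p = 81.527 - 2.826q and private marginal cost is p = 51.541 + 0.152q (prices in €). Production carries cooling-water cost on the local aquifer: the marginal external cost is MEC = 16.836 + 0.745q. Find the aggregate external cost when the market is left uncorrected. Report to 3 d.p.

€207.292

Market equilibrium (private): 51.541 + 0.152q = 81.527 - 2.826q → q_m = 10.0692.
Total external cost = ∫₀^{q_m} (16.836 + 0.745q) dq = 16.836×10.0692 + ½×0.745×10.0692² = 207.2924.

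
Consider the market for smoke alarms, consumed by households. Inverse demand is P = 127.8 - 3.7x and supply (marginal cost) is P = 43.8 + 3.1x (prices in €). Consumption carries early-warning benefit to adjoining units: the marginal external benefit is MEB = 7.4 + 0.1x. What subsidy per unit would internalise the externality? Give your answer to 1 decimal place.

Social marginal benefit = demand + MEB = 135.2 - 3.6x.
Set SMB = MC: 135.2 - 3.6x = 43.8 + 3.1x → x* = 13.6418.
The Pigouvian subsidy equals MEB at x*: 7.4 + 0.1×13.6418 = 8.7642.

subsidy = €8.8 per unit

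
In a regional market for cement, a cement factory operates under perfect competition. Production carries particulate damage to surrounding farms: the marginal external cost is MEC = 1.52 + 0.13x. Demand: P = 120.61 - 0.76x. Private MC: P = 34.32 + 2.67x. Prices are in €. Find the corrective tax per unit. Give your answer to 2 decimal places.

tax = €4.62 per unit

Social marginal cost = private MC + MEC = 35.84 + 2.80x.
Set SMC = demand: 35.84 + 2.80x = 120.61 - 0.76x → x* = 23.8118.
The Pigouvian tax equals MEC at x*: 1.52 + 0.13×23.8118 = 4.6155.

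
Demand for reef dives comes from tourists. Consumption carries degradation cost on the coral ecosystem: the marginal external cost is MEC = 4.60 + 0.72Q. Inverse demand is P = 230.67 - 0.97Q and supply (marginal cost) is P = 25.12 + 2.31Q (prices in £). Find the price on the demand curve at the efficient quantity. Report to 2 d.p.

Social marginal benefit = demand − MEC = 226.07 - 1.69Q.
Set SMB = MC: 226.07 - 1.69Q = 25.12 + 2.31Q → Q* = 50.2375.
Consumer price on the demand curve at Q*: 230.67 − 0.97×50.2375 = 181.9396.

P = £181.94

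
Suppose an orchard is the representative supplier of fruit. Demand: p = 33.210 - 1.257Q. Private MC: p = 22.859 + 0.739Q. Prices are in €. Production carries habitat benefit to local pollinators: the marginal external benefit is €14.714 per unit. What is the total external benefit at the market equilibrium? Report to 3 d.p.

€76.305

Market equilibrium (private): 22.859 + 0.739Q = 33.210 - 1.257Q → Q_m = 5.1859.
Total external benefit = MEB × Q_m = 14.714 × 5.1859 = 76.3053.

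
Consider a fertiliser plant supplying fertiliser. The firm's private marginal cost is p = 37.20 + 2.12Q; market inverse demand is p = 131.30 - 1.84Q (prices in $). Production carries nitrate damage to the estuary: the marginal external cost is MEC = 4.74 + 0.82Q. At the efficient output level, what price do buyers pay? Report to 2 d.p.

P = $96.90

Social marginal cost = private MC + MEC = 41.94 + 2.94Q.
Set SMC = demand: 41.94 + 2.94Q = 131.30 - 1.84Q → Q* = 18.6946.
Consumer price on the demand curve at Q*: 131.30 − 1.84×18.6946 = 96.9019.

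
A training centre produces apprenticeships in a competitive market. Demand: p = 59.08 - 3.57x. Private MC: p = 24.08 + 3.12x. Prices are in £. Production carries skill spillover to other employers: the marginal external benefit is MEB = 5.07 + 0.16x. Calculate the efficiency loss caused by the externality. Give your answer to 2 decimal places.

DWL = £2.67

Market equilibrium (private): 24.08 + 3.12x = 59.08 - 3.57x → x_m = 5.2317.
Social marginal cost = private MC − MEB = 19.01 + 2.96x.
Set SMC = demand: 19.01 + 2.96x = 59.08 - 3.57x → x* = 6.1363.
The welfare-loss triangle has base |x_m − x*| and height MEB(x_m) (the vertical gap between SMC and demand is zero at x* and MEB at x_m).
DWL = ½ × 0.9046 × 5.9071 = 2.6718.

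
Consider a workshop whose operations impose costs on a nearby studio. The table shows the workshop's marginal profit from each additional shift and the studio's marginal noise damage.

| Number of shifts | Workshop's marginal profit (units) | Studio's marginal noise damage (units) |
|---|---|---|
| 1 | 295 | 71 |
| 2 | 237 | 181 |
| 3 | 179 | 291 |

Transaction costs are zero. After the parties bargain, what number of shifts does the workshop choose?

Bargaining reaches the level where marginal profit last exceeds marginal noise damage.
That holds through level 2 (237 ≥ 181) but not at 3 (179 < 291).

2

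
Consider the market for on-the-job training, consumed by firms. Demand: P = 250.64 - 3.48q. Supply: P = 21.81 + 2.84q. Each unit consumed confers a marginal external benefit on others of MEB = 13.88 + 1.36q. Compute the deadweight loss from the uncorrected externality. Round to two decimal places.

Market equilibrium (private): 21.81 + 2.84q = 250.64 - 3.48q → q_m = 36.2073.
Social marginal benefit = demand + MEB = 264.52 - 2.12q.
Set SMB = MC: 264.52 - 2.12q = 21.81 + 2.84q → q* = 48.9335.
Height of the DWL triangle at q_m is SMB(q_m) − MC(q_m) = MEB(q_m) = 63.1219.
DWL = ½ × 12.7262 × 63.1219 = 401.6510.

DWL = 401.65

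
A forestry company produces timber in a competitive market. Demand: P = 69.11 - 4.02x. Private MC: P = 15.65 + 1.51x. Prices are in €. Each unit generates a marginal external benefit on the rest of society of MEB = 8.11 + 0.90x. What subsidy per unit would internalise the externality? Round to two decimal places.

Social marginal cost = private MC − MEB = 7.54 + 0.61x.
Set SMC = demand: 7.54 + 0.61x = 69.11 - 4.02x → x* = 13.2981.
The Pigouvian subsidy equals MEB at x*: 8.11 + 0.90×13.2981 = 20.0783.

subsidy = €20.08 per unit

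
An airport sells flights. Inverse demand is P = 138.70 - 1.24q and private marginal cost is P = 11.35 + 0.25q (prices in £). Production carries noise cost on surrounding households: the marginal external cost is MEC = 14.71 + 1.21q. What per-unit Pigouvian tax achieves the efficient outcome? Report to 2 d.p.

tax = £65.19 per unit

Social marginal cost = private MC + MEC = 26.06 + 1.46q.
Set SMC = demand: 26.06 + 1.46q = 138.70 - 1.24q → q* = 41.7185.
The Pigouvian tax equals MEC at q*: 14.71 + 1.21×41.7185 = 65.1894.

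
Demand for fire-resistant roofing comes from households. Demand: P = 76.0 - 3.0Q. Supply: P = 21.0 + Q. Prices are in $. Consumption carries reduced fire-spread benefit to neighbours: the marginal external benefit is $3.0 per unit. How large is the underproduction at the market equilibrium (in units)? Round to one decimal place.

0.8 units

Market equilibrium (private): 21.0 + Q = 76.0 - 3.0Q → Q_m = 13.7500.
Social marginal benefit = demand + MEB = 79.0 - 3.0Q.
Set SMB = MC: 79.0 - 3.0Q = 21.0 + Q → Q* = 14.5000.
Gap = |13.7500 − 14.5000| = 0.7500.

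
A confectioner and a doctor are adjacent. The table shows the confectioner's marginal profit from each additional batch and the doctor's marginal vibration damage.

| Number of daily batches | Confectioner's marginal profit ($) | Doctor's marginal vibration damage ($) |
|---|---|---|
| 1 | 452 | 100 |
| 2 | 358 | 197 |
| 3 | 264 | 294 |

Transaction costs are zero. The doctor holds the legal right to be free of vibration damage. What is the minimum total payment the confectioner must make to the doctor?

Efficient level: marginal profit ≥ marginal vibration damage through level 2, so k* = 2.
With the doctor holding the right, the confectioner must at least compensate total damage at k*: 100 + 197 = 297.

$297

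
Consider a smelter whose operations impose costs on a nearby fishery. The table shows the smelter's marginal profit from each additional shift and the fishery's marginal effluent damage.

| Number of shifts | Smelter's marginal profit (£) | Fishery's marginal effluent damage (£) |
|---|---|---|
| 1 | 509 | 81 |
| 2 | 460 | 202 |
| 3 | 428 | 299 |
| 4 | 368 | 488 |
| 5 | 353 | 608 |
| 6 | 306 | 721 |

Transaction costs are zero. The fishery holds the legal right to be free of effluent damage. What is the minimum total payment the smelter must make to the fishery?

£582

Efficient level: marginal profit ≥ marginal effluent damage through level 3, so k* = 3.
With the fishery holding the right, the smelter must at least compensate total damage at k*: 81 + 202 + 299 = 582.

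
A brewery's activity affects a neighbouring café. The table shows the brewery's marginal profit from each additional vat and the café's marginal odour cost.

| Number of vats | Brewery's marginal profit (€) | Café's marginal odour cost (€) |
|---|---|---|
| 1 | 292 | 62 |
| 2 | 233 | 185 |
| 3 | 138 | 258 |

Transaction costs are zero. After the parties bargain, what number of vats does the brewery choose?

Bargaining reaches the level where marginal profit last exceeds marginal odour cost.
That holds through level 2 (233 ≥ 185) but not at 3 (138 < 258).

2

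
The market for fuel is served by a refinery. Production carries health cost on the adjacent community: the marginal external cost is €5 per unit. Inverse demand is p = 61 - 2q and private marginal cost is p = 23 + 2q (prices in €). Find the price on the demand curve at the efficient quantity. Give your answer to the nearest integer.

P = €45

Social marginal cost = private MC + MEC = 28 + 2q.
Set SMC = demand: 28 + 2q = 61 - 2q → q* = 8.2500.
Consumer price on the demand curve at q*: 61 − 2×8.2500 = 44.5000.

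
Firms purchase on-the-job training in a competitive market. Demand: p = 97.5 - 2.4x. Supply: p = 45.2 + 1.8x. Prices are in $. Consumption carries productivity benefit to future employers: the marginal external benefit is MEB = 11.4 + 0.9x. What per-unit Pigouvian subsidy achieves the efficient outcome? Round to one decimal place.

subsidy = $28.8 per unit

Social marginal benefit = demand + MEB = 108.9 - 1.5x.
Set SMB = MC: 108.9 - 1.5x = 45.2 + 1.8x → x* = 19.3030.
The Pigouvian subsidy equals MEB at x*: 11.4 + 0.9×19.3030 = 28.7727.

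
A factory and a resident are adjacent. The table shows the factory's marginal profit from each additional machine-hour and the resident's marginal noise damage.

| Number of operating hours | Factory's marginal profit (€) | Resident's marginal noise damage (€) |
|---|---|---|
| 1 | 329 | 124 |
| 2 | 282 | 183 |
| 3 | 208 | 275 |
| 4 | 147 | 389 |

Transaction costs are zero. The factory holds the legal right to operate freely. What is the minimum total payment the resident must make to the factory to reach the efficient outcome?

Left alone the factory would choose level 4 (marginal profit stays positive).
Efficient level: k* = 2 (marginal profit ≥ marginal noise damage through 2).
The resident must at least cover the factory's forgone profit from cutting 4→2: 208 + 147 = 355.

€355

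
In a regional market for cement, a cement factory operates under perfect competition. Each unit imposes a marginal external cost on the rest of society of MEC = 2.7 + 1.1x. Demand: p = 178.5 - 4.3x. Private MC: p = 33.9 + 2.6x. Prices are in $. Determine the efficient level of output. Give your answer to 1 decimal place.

x* = 17.7

Social marginal cost = private MC + MEC = 36.6 + 3.7x.
Set SMC = demand: 36.6 + 3.7x = 178.5 - 4.3x → x* = 17.7375.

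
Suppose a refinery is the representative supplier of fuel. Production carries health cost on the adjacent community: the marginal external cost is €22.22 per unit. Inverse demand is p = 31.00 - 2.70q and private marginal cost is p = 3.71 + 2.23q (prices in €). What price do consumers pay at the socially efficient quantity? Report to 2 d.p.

P = €28.22

Social marginal cost = private MC + MEC = 25.93 + 2.23q.
Set SMC = demand: 25.93 + 2.23q = 31.00 - 2.70q → q* = 1.0284.
Consumer price on the demand curve at q*: 31.00 − 2.70×1.0284 = 28.2233.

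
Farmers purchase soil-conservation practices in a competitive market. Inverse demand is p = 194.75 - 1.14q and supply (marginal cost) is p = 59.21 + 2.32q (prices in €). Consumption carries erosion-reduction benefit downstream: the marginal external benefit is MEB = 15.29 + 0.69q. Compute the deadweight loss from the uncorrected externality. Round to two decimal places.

Market equilibrium (private): 59.21 + 2.32q = 194.75 - 1.14q → q_m = 39.1734.
Social marginal benefit = demand + MEB = 210.04 - 0.45q.
Set SMB = MC: 210.04 - 0.45q = 59.21 + 2.32q → q* = 54.4513.
The loss is the area between SMB and MC from q* to q_m; with linear curves that's a triangle of height MEB(q_m).
DWL = ½ × 15.2779 × 42.3197 = 323.2781.

DWL = €323.28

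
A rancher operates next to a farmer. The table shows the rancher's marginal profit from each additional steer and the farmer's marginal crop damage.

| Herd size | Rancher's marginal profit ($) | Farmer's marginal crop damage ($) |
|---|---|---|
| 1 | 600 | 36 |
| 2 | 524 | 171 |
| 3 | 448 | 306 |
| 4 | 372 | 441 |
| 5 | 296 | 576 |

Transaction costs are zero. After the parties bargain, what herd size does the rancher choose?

Bargaining reaches the level where marginal profit last exceeds marginal crop damage.
That holds through level 3 (448 ≥ 306) but not at 4 (372 < 441).

3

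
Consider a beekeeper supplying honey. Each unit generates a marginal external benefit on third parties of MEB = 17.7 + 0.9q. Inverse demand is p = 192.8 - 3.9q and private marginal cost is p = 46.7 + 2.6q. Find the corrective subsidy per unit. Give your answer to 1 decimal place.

Social marginal cost = private MC − MEB = 29.0 + 1.7q.
Set SMC = demand: 29.0 + 1.7q = 192.8 - 3.9q → q* = 29.2500.
The Pigouvian subsidy equals MEB at q*: 17.7 + 0.9×29.2500 = 44.0250.

subsidy = 44.0 per unit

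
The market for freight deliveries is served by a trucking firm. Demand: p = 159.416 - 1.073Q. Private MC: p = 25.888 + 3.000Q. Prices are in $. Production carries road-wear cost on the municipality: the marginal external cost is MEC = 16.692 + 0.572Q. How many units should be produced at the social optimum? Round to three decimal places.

Social marginal cost = private MC + MEC = 42.580 + 3.572Q.
Set SMC = demand: 42.580 + 3.572Q = 159.416 - 1.073Q → Q* = 25.1531.

Q* = 25.153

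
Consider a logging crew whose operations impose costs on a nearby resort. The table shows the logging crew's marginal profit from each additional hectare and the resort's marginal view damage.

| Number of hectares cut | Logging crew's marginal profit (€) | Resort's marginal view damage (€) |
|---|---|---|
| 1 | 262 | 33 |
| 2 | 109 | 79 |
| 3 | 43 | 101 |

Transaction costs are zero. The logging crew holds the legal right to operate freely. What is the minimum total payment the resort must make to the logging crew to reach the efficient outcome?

€43

Left alone the logging crew would choose level 3 (marginal profit stays positive).
Efficient level: k* = 2 (marginal profit ≥ marginal view damage through 2).
The resort must at least cover the logging crew's forgone profit from cutting 3→2: 43 = 43.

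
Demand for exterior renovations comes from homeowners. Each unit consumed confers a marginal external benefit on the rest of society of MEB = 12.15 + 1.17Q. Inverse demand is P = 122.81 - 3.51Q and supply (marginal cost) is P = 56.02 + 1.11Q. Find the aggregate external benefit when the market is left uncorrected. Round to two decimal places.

Market equilibrium (private): 56.02 + 1.11Q = 122.81 - 3.51Q → Q_m = 14.4567.
Total external benefit = ∫₀^{Q_m} (12.15 + 1.17Q) dQ = 12.15×14.4567 + ½×1.17×14.4567² = 297.9117.

297.91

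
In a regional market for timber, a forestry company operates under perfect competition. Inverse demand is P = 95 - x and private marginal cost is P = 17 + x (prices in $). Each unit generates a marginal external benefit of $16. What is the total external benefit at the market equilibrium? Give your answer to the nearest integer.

Market equilibrium (private): 17 + x = 95 - x → x_m = 39.0000.
Total external benefit = MEB × x_m = 16 × 39.0000 = 624.0000.

$624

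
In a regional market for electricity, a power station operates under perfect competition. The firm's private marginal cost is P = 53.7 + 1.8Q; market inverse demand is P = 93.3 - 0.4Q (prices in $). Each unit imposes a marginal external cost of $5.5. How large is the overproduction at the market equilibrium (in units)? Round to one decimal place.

Market equilibrium (private): 53.7 + 1.8Q = 93.3 - 0.4Q → Q_m = 18.0000.
Social marginal cost = private MC + MEC = 59.2 + 1.8Q.
Set SMC = demand: 59.2 + 1.8Q = 93.3 - 0.4Q → Q* = 15.5000.
Gap = |18.0000 − 15.5000| = 2.5000.

2.5 units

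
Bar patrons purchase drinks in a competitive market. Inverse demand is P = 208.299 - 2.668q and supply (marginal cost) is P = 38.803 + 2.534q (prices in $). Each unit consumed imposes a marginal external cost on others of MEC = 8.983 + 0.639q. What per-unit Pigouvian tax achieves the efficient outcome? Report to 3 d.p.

tax = $26.543 per unit

Social marginal benefit = demand − MEC = 199.316 - 3.307q.
Set SMB = MC: 199.316 - 3.307q = 38.803 + 2.534q → q* = 27.4804.
The Pigouvian tax equals MEC at q*: 8.983 + 0.639×27.4804 = 26.5430.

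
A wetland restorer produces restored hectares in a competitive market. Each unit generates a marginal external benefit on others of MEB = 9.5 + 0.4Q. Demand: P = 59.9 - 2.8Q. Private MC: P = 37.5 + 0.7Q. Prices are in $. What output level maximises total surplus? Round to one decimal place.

Social marginal cost = private MC − MEB = 28.0 + 0.3Q.
Set SMC = demand: 28.0 + 0.3Q = 59.9 - 2.8Q → Q* = 10.2903.

Q* = 10.3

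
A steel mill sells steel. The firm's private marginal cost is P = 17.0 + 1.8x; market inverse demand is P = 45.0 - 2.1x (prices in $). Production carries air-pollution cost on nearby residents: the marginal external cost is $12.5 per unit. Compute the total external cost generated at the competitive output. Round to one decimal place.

$89.7

Market equilibrium (private): 17.0 + 1.8x = 45.0 - 2.1x → x_m = 7.1795.
Total external cost = MEC × x_m = 12.5 × 7.1795 = 89.7438.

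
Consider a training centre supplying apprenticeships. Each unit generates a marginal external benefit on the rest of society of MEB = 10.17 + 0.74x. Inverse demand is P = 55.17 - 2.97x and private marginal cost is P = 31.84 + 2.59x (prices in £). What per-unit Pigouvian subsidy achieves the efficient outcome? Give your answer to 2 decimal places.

subsidy = £15.31 per unit

Social marginal cost = private MC − MEB = 21.67 + 1.85x.
Set SMC = demand: 21.67 + 1.85x = 55.17 - 2.97x → x* = 6.9502.
The Pigouvian subsidy equals MEB at x*: 10.17 + 0.74×6.9502 = 15.3131.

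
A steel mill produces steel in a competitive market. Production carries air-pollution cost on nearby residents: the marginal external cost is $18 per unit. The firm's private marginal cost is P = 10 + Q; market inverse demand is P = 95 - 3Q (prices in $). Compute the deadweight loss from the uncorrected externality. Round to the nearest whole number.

Market equilibrium (private): 10 + Q = 95 - 3Q → Q_m = 21.2500.
Social marginal cost = private MC + MEC = 28 + Q.
Set SMC = demand: 28 + Q = 95 - 3Q → Q* = 16.7500.
Height of the DWL triangle at Q_m is SMC(Q_m) − demand(Q_m) = MEC(Q_m) = 18.0000.
DWL = ½ × 4.5000 × 18.0000 = 40.5000.

DWL = $41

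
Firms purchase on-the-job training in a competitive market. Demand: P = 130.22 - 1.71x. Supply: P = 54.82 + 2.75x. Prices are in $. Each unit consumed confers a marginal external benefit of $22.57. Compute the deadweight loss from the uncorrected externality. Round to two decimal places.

DWL = $57.11

Market equilibrium (private): 54.82 + 2.75x = 130.22 - 1.71x → x_m = 16.9058.
Social marginal benefit = demand + MEB = 152.79 - 1.71x.
Set SMB = MC: 152.79 - 1.71x = 54.82 + 2.75x → x* = 21.9664.
The welfare-loss triangle has base |x_m − x*| and height MEB(x_m) (the vertical gap between SMB and MC is zero at x* and MEB at x_m).
DWL = ½ × 5.0606 × 22.5700 = 57.1089.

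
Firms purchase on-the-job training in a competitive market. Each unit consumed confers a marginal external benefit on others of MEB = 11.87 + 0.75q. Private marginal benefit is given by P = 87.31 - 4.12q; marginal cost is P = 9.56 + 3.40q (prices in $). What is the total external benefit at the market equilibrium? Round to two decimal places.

$162.81

Market equilibrium (private): 9.56 + 3.40q = 87.31 - 4.12q → q_m = 10.3391.
Total external benefit = ∫₀^{q_m} (11.87 + 0.75q) dq = 11.87×10.3391 + ½×0.75×10.3391² = 162.8115.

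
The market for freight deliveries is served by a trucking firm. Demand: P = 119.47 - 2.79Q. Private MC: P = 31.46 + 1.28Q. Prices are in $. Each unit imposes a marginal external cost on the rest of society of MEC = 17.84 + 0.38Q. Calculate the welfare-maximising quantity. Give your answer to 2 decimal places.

Social marginal cost = private MC + MEC = 49.30 + 1.66Q.
Set SMC = demand: 49.30 + 1.66Q = 119.47 - 2.79Q → Q* = 15.7685.

Q* = 15.77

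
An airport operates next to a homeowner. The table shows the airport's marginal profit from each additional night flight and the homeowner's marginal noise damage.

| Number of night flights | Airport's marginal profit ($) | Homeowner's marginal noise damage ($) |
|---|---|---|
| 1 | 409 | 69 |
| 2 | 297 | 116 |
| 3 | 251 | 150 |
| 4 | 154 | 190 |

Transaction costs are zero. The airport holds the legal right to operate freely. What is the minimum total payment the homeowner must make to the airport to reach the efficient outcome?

$154

Left alone the airport would choose level 4 (marginal profit stays positive).
Efficient level: k* = 3 (marginal profit ≥ marginal noise damage through 3).
The homeowner must at least cover the airport's forgone profit from cutting 4→3: 154 = 154.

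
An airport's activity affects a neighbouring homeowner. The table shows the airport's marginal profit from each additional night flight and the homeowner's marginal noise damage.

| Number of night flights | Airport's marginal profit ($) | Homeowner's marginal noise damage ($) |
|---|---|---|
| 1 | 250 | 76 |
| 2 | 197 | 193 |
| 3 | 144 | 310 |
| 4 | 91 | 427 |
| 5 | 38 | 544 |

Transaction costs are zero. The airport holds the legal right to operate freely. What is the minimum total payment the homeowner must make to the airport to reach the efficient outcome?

$273

Left alone the airport would choose level 5 (marginal profit stays positive).
Efficient level: k* = 2 (marginal profit ≥ marginal noise damage through 2).
The homeowner must at least cover the airport's forgone profit from cutting 5→2: 144 + 91 + 38 = 273.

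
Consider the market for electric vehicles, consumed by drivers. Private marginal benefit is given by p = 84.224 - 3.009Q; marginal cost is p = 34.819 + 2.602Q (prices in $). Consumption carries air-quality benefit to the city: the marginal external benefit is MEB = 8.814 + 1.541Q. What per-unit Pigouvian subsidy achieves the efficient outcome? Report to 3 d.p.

Social marginal benefit = demand + MEB = 93.038 - 1.468Q.
Set SMB = MC: 93.038 - 1.468Q = 34.819 + 2.602Q → Q* = 14.3044.
The Pigouvian subsidy equals MEB at Q*: 8.814 + 1.541×14.3044 = 30.8571.

subsidy = $30.857 per unit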